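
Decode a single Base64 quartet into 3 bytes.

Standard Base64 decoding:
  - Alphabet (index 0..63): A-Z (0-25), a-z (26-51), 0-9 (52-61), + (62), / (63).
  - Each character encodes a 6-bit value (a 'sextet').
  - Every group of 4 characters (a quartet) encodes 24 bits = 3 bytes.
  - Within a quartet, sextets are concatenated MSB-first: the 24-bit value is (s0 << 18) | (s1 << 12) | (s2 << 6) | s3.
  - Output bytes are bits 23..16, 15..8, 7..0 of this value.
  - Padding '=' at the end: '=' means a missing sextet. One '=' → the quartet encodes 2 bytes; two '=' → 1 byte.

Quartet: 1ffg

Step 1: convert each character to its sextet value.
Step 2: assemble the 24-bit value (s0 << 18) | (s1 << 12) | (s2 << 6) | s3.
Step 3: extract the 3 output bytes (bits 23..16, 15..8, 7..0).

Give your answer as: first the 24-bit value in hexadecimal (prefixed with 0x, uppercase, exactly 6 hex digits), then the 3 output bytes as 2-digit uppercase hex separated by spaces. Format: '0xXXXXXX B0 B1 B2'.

Answer: 0xD5F7E0 D5 F7 E0

Derivation:
Sextets: 1=53, f=31, f=31, g=32
24-bit: (53<<18) | (31<<12) | (31<<6) | 32
      = 0xD40000 | 0x01F000 | 0x0007C0 | 0x000020
      = 0xD5F7E0
Bytes: (v>>16)&0xFF=D5, (v>>8)&0xFF=F7, v&0xFF=E0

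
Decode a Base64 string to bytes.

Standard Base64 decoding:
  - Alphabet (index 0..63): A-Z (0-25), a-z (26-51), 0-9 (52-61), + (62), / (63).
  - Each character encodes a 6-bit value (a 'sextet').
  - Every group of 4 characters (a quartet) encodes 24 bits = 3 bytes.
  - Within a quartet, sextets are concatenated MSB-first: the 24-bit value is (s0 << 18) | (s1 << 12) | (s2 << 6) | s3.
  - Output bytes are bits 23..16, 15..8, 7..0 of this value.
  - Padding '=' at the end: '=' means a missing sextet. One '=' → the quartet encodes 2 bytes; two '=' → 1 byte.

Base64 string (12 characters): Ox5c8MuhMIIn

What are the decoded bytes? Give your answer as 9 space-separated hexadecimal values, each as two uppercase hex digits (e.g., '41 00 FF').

After char 0 ('O'=14): chars_in_quartet=1 acc=0xE bytes_emitted=0
After char 1 ('x'=49): chars_in_quartet=2 acc=0x3B1 bytes_emitted=0
After char 2 ('5'=57): chars_in_quartet=3 acc=0xEC79 bytes_emitted=0
After char 3 ('c'=28): chars_in_quartet=4 acc=0x3B1E5C -> emit 3B 1E 5C, reset; bytes_emitted=3
After char 4 ('8'=60): chars_in_quartet=1 acc=0x3C bytes_emitted=3
After char 5 ('M'=12): chars_in_quartet=2 acc=0xF0C bytes_emitted=3
After char 6 ('u'=46): chars_in_quartet=3 acc=0x3C32E bytes_emitted=3
After char 7 ('h'=33): chars_in_quartet=4 acc=0xF0CBA1 -> emit F0 CB A1, reset; bytes_emitted=6
After char 8 ('M'=12): chars_in_quartet=1 acc=0xC bytes_emitted=6
After char 9 ('I'=8): chars_in_quartet=2 acc=0x308 bytes_emitted=6
After char 10 ('I'=8): chars_in_quartet=3 acc=0xC208 bytes_emitted=6
After char 11 ('n'=39): chars_in_quartet=4 acc=0x308227 -> emit 30 82 27, reset; bytes_emitted=9

Answer: 3B 1E 5C F0 CB A1 30 82 27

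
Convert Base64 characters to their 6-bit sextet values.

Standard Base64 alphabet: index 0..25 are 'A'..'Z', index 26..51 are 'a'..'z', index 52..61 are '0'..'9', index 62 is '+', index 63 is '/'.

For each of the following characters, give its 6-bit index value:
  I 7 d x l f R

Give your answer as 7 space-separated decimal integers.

'I': A..Z range, ord('I') − ord('A') = 8
'7': 0..9 range, 52 + ord('7') − ord('0') = 59
'd': a..z range, 26 + ord('d') − ord('a') = 29
'x': a..z range, 26 + ord('x') − ord('a') = 49
'l': a..z range, 26 + ord('l') − ord('a') = 37
'f': a..z range, 26 + ord('f') − ord('a') = 31
'R': A..Z range, ord('R') − ord('A') = 17

Answer: 8 59 29 49 37 31 17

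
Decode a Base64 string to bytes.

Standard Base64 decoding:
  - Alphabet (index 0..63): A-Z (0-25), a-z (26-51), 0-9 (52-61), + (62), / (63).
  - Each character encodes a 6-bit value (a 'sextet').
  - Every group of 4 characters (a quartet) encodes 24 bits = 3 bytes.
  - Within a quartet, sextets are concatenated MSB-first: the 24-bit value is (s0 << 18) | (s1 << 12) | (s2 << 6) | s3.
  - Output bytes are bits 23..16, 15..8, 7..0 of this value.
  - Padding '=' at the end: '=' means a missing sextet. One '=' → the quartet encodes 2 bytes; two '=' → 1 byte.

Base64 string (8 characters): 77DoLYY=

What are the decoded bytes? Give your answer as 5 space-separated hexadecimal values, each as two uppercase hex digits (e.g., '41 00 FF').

After char 0 ('7'=59): chars_in_quartet=1 acc=0x3B bytes_emitted=0
After char 1 ('7'=59): chars_in_quartet=2 acc=0xEFB bytes_emitted=0
After char 2 ('D'=3): chars_in_quartet=3 acc=0x3BEC3 bytes_emitted=0
After char 3 ('o'=40): chars_in_quartet=4 acc=0xEFB0E8 -> emit EF B0 E8, reset; bytes_emitted=3
After char 4 ('L'=11): chars_in_quartet=1 acc=0xB bytes_emitted=3
After char 5 ('Y'=24): chars_in_quartet=2 acc=0x2D8 bytes_emitted=3
After char 6 ('Y'=24): chars_in_quartet=3 acc=0xB618 bytes_emitted=3
Padding '=': partial quartet acc=0xB618 -> emit 2D 86; bytes_emitted=5

Answer: EF B0 E8 2D 86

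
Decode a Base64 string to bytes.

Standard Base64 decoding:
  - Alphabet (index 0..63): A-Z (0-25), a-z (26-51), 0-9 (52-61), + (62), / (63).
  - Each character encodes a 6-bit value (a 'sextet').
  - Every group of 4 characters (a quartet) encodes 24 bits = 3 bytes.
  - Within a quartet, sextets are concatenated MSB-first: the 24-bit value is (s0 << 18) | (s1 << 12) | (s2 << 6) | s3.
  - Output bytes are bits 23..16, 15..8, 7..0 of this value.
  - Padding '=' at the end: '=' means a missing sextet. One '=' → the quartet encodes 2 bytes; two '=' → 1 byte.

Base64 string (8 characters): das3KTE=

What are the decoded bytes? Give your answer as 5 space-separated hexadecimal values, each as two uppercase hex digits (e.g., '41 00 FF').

Answer: 75 AB 37 29 31

Derivation:
After char 0 ('d'=29): chars_in_quartet=1 acc=0x1D bytes_emitted=0
After char 1 ('a'=26): chars_in_quartet=2 acc=0x75A bytes_emitted=0
After char 2 ('s'=44): chars_in_quartet=3 acc=0x1D6AC bytes_emitted=0
After char 3 ('3'=55): chars_in_quartet=4 acc=0x75AB37 -> emit 75 AB 37, reset; bytes_emitted=3
After char 4 ('K'=10): chars_in_quartet=1 acc=0xA bytes_emitted=3
After char 5 ('T'=19): chars_in_quartet=2 acc=0x293 bytes_emitted=3
After char 6 ('E'=4): chars_in_quartet=3 acc=0xA4C4 bytes_emitted=3
Padding '=': partial quartet acc=0xA4C4 -> emit 29 31; bytes_emitted=5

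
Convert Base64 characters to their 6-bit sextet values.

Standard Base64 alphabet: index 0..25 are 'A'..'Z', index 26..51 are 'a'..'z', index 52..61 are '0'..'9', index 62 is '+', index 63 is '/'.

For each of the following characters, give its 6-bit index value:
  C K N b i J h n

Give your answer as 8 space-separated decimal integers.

Answer: 2 10 13 27 34 9 33 39

Derivation:
'C': A..Z range, ord('C') − ord('A') = 2
'K': A..Z range, ord('K') − ord('A') = 10
'N': A..Z range, ord('N') − ord('A') = 13
'b': a..z range, 26 + ord('b') − ord('a') = 27
'i': a..z range, 26 + ord('i') − ord('a') = 34
'J': A..Z range, ord('J') − ord('A') = 9
'h': a..z range, 26 + ord('h') − ord('a') = 33
'n': a..z range, 26 + ord('n') − ord('a') = 39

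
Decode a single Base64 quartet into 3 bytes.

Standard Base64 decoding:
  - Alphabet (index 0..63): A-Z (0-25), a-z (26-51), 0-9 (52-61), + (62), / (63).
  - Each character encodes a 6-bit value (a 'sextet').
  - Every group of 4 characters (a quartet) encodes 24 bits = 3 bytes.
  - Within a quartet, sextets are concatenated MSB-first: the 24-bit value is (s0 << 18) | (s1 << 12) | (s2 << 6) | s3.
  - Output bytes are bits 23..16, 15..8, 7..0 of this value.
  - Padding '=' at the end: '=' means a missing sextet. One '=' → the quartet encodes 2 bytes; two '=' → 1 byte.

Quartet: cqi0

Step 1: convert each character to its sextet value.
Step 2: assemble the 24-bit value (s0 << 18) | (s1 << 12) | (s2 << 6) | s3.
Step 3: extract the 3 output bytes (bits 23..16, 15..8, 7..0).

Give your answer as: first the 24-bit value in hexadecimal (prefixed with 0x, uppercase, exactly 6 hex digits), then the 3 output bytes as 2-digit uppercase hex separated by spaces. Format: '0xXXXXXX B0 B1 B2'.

Sextets: c=28, q=42, i=34, 0=52
24-bit: (28<<18) | (42<<12) | (34<<6) | 52
      = 0x700000 | 0x02A000 | 0x000880 | 0x000034
      = 0x72A8B4
Bytes: (v>>16)&0xFF=72, (v>>8)&0xFF=A8, v&0xFF=B4

Answer: 0x72A8B4 72 A8 B4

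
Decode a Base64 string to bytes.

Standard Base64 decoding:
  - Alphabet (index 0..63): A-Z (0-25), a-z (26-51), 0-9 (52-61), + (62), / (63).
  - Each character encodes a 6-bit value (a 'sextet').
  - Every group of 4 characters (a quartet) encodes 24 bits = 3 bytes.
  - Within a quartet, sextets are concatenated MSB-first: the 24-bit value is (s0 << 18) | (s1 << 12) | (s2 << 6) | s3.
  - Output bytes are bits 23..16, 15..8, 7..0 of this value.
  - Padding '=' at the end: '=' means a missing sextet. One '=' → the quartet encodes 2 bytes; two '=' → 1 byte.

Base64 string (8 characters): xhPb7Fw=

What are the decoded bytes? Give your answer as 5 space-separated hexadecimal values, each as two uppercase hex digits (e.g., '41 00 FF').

After char 0 ('x'=49): chars_in_quartet=1 acc=0x31 bytes_emitted=0
After char 1 ('h'=33): chars_in_quartet=2 acc=0xC61 bytes_emitted=0
After char 2 ('P'=15): chars_in_quartet=3 acc=0x3184F bytes_emitted=0
After char 3 ('b'=27): chars_in_quartet=4 acc=0xC613DB -> emit C6 13 DB, reset; bytes_emitted=3
After char 4 ('7'=59): chars_in_quartet=1 acc=0x3B bytes_emitted=3
After char 5 ('F'=5): chars_in_quartet=2 acc=0xEC5 bytes_emitted=3
After char 6 ('w'=48): chars_in_quartet=3 acc=0x3B170 bytes_emitted=3
Padding '=': partial quartet acc=0x3B170 -> emit EC 5C; bytes_emitted=5

Answer: C6 13 DB EC 5C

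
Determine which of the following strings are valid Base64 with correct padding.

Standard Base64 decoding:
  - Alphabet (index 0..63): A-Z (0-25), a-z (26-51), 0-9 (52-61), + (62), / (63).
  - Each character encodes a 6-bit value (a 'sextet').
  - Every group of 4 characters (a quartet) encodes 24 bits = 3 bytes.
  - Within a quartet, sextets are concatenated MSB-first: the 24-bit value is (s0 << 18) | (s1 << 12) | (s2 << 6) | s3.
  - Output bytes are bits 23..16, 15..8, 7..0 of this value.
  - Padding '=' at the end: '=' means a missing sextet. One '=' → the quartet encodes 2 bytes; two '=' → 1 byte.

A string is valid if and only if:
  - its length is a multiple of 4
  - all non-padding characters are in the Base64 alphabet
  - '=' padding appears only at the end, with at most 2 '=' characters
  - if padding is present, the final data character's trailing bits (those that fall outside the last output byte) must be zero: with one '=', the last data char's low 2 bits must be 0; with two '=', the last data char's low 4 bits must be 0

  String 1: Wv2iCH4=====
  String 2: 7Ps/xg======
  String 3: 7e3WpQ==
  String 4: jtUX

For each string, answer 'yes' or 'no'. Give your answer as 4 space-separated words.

Answer: no no yes yes

Derivation:
String 1: 'Wv2iCH4=====' → invalid (5 pad chars (max 2))
String 2: '7Ps/xg======' → invalid (6 pad chars (max 2))
String 3: '7e3WpQ==' → valid
String 4: 'jtUX' → valid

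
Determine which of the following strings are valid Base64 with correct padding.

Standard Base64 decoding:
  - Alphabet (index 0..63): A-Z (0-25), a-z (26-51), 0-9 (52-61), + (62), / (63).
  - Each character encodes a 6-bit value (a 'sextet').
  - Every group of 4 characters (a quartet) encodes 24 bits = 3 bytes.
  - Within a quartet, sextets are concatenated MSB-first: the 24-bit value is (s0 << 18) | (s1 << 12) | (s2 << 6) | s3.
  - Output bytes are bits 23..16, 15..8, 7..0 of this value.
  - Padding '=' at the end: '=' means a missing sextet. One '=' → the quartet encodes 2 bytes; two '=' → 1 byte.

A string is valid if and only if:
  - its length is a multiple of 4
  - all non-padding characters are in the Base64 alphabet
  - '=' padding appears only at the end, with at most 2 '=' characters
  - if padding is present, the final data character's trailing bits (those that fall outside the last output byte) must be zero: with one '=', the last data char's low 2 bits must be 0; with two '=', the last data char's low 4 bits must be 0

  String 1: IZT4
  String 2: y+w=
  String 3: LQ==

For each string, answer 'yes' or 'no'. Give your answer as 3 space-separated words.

String 1: 'IZT4' → valid
String 2: 'y+w=' → valid
String 3: 'LQ==' → valid

Answer: yes yes yes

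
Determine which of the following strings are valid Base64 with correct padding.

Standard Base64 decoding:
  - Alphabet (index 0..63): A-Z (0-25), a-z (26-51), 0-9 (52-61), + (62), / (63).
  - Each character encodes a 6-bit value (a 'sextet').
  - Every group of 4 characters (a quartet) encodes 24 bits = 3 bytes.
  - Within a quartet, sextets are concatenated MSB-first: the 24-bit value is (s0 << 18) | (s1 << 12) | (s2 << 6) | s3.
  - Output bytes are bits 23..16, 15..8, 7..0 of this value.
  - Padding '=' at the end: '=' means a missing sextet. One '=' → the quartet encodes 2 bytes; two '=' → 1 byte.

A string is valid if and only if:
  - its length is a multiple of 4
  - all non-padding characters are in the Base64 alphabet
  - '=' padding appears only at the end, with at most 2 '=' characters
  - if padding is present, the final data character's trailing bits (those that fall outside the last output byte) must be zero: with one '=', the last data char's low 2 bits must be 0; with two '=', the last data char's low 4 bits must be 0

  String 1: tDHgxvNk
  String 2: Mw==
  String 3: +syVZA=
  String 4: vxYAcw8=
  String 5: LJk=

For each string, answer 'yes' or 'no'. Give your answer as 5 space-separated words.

Answer: yes yes no yes yes

Derivation:
String 1: 'tDHgxvNk' → valid
String 2: 'Mw==' → valid
String 3: '+syVZA=' → invalid (len=7 not mult of 4)
String 4: 'vxYAcw8=' → valid
String 5: 'LJk=' → valid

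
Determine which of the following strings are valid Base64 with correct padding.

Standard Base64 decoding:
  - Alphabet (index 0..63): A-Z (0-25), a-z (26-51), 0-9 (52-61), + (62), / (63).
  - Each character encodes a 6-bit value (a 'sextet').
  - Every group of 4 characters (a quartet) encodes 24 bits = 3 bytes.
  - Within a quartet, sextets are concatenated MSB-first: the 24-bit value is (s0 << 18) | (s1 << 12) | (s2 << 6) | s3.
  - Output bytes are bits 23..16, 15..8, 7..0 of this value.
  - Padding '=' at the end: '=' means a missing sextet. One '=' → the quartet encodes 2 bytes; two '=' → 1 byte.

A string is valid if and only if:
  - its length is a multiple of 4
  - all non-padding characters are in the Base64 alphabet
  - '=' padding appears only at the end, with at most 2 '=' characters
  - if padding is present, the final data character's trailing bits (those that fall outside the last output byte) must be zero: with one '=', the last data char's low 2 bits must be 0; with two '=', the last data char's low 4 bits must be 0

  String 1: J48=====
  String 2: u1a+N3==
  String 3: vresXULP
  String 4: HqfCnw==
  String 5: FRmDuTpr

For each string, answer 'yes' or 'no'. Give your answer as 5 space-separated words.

Answer: no no yes yes yes

Derivation:
String 1: 'J48=====' → invalid (5 pad chars (max 2))
String 2: 'u1a+N3==' → invalid (bad trailing bits)
String 3: 'vresXULP' → valid
String 4: 'HqfCnw==' → valid
String 5: 'FRmDuTpr' → valid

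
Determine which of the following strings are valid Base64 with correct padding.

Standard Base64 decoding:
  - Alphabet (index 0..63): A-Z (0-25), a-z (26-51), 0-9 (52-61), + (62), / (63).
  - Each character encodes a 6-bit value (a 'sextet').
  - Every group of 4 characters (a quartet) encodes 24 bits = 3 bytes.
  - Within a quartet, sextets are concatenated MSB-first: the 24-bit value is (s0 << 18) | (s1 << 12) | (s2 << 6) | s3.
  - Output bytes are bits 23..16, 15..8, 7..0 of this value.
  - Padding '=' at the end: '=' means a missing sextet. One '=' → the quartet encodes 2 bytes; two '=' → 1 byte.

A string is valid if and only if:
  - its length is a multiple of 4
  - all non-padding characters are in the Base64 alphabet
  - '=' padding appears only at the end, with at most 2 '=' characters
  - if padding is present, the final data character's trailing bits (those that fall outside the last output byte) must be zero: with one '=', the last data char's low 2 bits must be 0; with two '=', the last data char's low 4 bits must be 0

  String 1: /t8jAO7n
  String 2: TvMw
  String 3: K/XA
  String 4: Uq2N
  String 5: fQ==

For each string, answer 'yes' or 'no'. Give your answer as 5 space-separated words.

String 1: '/t8jAO7n' → valid
String 2: 'TvMw' → valid
String 3: 'K/XA' → valid
String 4: 'Uq2N' → valid
String 5: 'fQ==' → valid

Answer: yes yes yes yes yes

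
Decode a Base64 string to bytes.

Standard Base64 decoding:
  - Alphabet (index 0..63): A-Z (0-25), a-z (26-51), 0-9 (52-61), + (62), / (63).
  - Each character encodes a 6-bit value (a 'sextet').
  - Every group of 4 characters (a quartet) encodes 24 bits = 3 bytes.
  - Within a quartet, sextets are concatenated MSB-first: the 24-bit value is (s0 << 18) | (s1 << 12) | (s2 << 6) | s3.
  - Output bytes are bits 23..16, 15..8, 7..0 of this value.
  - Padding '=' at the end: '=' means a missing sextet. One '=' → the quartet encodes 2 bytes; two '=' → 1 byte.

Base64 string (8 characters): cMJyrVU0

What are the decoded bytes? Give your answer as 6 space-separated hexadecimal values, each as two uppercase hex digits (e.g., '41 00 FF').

Answer: 70 C2 72 AD 55 34

Derivation:
After char 0 ('c'=28): chars_in_quartet=1 acc=0x1C bytes_emitted=0
After char 1 ('M'=12): chars_in_quartet=2 acc=0x70C bytes_emitted=0
After char 2 ('J'=9): chars_in_quartet=3 acc=0x1C309 bytes_emitted=0
After char 3 ('y'=50): chars_in_quartet=4 acc=0x70C272 -> emit 70 C2 72, reset; bytes_emitted=3
After char 4 ('r'=43): chars_in_quartet=1 acc=0x2B bytes_emitted=3
After char 5 ('V'=21): chars_in_quartet=2 acc=0xAD5 bytes_emitted=3
After char 6 ('U'=20): chars_in_quartet=3 acc=0x2B554 bytes_emitted=3
After char 7 ('0'=52): chars_in_quartet=4 acc=0xAD5534 -> emit AD 55 34, reset; bytes_emitted=6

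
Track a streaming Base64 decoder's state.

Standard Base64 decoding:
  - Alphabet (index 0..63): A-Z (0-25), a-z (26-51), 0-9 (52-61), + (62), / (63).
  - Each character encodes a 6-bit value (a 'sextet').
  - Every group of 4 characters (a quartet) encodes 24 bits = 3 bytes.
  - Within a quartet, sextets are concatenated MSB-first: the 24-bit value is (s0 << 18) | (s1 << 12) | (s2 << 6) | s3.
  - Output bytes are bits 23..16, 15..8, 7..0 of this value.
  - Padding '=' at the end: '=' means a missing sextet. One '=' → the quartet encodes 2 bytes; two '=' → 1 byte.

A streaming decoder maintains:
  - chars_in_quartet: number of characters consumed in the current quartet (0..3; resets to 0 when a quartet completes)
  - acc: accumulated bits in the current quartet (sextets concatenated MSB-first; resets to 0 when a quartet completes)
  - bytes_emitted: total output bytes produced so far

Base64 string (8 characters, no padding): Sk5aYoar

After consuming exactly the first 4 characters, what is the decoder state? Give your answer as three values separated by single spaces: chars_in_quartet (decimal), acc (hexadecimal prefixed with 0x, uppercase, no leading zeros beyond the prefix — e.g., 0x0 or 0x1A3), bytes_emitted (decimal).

Answer: 0 0x0 3

Derivation:
After char 0 ('S'=18): chars_in_quartet=1 acc=0x12 bytes_emitted=0
After char 1 ('k'=36): chars_in_quartet=2 acc=0x4A4 bytes_emitted=0
After char 2 ('5'=57): chars_in_quartet=3 acc=0x12939 bytes_emitted=0
After char 3 ('a'=26): chars_in_quartet=4 acc=0x4A4E5A -> emit 4A 4E 5A, reset; bytes_emitted=3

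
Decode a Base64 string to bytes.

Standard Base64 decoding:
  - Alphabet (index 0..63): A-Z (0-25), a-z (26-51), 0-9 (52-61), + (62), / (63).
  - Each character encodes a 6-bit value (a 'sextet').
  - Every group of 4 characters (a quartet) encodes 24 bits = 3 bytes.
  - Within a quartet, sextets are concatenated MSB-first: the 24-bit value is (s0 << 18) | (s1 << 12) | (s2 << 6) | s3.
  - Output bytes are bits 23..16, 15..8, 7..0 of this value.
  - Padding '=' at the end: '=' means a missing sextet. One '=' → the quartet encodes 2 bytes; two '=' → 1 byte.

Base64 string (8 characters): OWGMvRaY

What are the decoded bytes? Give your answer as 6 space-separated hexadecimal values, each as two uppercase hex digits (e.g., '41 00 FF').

After char 0 ('O'=14): chars_in_quartet=1 acc=0xE bytes_emitted=0
After char 1 ('W'=22): chars_in_quartet=2 acc=0x396 bytes_emitted=0
After char 2 ('G'=6): chars_in_quartet=3 acc=0xE586 bytes_emitted=0
After char 3 ('M'=12): chars_in_quartet=4 acc=0x39618C -> emit 39 61 8C, reset; bytes_emitted=3
After char 4 ('v'=47): chars_in_quartet=1 acc=0x2F bytes_emitted=3
After char 5 ('R'=17): chars_in_quartet=2 acc=0xBD1 bytes_emitted=3
After char 6 ('a'=26): chars_in_quartet=3 acc=0x2F45A bytes_emitted=3
After char 7 ('Y'=24): chars_in_quartet=4 acc=0xBD1698 -> emit BD 16 98, reset; bytes_emitted=6

Answer: 39 61 8C BD 16 98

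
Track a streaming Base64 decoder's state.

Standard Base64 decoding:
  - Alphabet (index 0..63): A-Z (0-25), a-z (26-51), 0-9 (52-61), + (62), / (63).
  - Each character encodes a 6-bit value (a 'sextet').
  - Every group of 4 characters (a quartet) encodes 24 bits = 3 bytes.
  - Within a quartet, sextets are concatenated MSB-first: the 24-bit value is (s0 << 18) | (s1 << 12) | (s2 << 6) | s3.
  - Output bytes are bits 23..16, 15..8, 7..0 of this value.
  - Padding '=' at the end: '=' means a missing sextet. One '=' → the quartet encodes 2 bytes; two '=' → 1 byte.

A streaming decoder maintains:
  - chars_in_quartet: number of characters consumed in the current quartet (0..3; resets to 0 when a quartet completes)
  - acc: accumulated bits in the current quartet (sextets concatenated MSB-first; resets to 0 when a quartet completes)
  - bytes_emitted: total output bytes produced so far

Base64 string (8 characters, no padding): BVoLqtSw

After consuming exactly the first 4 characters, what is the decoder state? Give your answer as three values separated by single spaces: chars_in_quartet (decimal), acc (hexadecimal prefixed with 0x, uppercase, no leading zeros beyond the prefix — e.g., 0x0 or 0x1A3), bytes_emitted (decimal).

After char 0 ('B'=1): chars_in_quartet=1 acc=0x1 bytes_emitted=0
After char 1 ('V'=21): chars_in_quartet=2 acc=0x55 bytes_emitted=0
After char 2 ('o'=40): chars_in_quartet=3 acc=0x1568 bytes_emitted=0
After char 3 ('L'=11): chars_in_quartet=4 acc=0x55A0B -> emit 05 5A 0B, reset; bytes_emitted=3

Answer: 0 0x0 3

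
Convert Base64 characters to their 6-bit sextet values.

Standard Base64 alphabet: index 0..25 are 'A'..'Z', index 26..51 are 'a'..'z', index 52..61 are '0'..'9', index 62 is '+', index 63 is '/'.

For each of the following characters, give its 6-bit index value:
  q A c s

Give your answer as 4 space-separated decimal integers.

'q': a..z range, 26 + ord('q') − ord('a') = 42
'A': A..Z range, ord('A') − ord('A') = 0
'c': a..z range, 26 + ord('c') − ord('a') = 28
's': a..z range, 26 + ord('s') − ord('a') = 44

Answer: 42 0 28 44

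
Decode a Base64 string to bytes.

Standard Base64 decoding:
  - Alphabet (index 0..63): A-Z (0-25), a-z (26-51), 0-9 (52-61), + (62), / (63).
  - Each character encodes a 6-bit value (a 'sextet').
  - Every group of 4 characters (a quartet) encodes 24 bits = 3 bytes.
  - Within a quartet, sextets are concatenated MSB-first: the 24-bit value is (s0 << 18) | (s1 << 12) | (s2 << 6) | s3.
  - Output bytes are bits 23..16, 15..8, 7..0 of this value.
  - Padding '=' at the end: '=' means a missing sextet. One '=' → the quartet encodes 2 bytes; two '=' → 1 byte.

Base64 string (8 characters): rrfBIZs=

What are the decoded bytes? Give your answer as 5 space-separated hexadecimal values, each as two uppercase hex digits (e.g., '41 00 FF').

After char 0 ('r'=43): chars_in_quartet=1 acc=0x2B bytes_emitted=0
After char 1 ('r'=43): chars_in_quartet=2 acc=0xAEB bytes_emitted=0
After char 2 ('f'=31): chars_in_quartet=3 acc=0x2BADF bytes_emitted=0
After char 3 ('B'=1): chars_in_quartet=4 acc=0xAEB7C1 -> emit AE B7 C1, reset; bytes_emitted=3
After char 4 ('I'=8): chars_in_quartet=1 acc=0x8 bytes_emitted=3
After char 5 ('Z'=25): chars_in_quartet=2 acc=0x219 bytes_emitted=3
After char 6 ('s'=44): chars_in_quartet=3 acc=0x866C bytes_emitted=3
Padding '=': partial quartet acc=0x866C -> emit 21 9B; bytes_emitted=5

Answer: AE B7 C1 21 9B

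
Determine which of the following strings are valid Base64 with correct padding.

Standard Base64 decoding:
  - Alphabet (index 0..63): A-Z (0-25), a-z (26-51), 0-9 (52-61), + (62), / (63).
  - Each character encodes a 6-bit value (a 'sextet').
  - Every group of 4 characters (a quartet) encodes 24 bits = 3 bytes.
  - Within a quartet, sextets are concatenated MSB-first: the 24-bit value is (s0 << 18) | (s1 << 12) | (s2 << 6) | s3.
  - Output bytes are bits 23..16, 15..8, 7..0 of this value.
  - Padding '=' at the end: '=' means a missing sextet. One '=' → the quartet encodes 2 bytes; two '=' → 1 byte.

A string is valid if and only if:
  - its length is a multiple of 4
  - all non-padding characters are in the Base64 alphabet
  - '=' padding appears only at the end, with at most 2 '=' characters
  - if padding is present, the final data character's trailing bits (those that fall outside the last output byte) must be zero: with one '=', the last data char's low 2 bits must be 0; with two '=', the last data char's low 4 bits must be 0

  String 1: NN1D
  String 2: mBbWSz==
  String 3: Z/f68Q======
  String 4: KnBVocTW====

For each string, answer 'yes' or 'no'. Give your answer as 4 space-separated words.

String 1: 'NN1D' → valid
String 2: 'mBbWSz==' → invalid (bad trailing bits)
String 3: 'Z/f68Q======' → invalid (6 pad chars (max 2))
String 4: 'KnBVocTW====' → invalid (4 pad chars (max 2))

Answer: yes no no no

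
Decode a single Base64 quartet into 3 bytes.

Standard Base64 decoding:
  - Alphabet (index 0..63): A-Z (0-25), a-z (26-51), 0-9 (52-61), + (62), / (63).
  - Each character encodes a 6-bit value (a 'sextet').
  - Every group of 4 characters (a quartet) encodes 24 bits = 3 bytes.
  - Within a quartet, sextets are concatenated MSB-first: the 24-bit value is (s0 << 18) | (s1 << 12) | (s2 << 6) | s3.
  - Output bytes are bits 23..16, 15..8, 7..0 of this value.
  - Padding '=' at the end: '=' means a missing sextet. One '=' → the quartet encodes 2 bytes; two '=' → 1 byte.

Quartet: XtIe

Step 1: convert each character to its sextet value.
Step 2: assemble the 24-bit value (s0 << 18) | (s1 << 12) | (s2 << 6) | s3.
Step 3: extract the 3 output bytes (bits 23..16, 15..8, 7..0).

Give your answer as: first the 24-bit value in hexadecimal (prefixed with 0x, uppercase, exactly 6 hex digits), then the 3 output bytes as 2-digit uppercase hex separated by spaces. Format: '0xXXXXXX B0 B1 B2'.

Answer: 0x5ED21E 5E D2 1E

Derivation:
Sextets: X=23, t=45, I=8, e=30
24-bit: (23<<18) | (45<<12) | (8<<6) | 30
      = 0x5C0000 | 0x02D000 | 0x000200 | 0x00001E
      = 0x5ED21E
Bytes: (v>>16)&0xFF=5E, (v>>8)&0xFF=D2, v&0xFF=1E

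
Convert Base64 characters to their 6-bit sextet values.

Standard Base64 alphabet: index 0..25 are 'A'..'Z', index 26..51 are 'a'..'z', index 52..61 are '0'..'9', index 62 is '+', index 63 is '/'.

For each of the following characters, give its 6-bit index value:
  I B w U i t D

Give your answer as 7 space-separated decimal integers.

'I': A..Z range, ord('I') − ord('A') = 8
'B': A..Z range, ord('B') − ord('A') = 1
'w': a..z range, 26 + ord('w') − ord('a') = 48
'U': A..Z range, ord('U') − ord('A') = 20
'i': a..z range, 26 + ord('i') − ord('a') = 34
't': a..z range, 26 + ord('t') − ord('a') = 45
'D': A..Z range, ord('D') − ord('A') = 3

Answer: 8 1 48 20 34 45 3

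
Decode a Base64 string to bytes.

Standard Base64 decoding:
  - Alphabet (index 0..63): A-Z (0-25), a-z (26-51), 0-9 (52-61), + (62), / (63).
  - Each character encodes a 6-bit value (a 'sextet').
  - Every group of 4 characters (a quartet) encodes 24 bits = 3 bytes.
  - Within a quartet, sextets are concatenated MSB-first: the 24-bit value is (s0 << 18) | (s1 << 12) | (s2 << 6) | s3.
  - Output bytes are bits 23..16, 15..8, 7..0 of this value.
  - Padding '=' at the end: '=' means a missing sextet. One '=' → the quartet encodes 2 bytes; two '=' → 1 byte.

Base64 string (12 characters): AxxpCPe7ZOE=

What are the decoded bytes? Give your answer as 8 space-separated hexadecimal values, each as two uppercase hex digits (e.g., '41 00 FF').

After char 0 ('A'=0): chars_in_quartet=1 acc=0x0 bytes_emitted=0
After char 1 ('x'=49): chars_in_quartet=2 acc=0x31 bytes_emitted=0
After char 2 ('x'=49): chars_in_quartet=3 acc=0xC71 bytes_emitted=0
After char 3 ('p'=41): chars_in_quartet=4 acc=0x31C69 -> emit 03 1C 69, reset; bytes_emitted=3
After char 4 ('C'=2): chars_in_quartet=1 acc=0x2 bytes_emitted=3
After char 5 ('P'=15): chars_in_quartet=2 acc=0x8F bytes_emitted=3
After char 6 ('e'=30): chars_in_quartet=3 acc=0x23DE bytes_emitted=3
After char 7 ('7'=59): chars_in_quartet=4 acc=0x8F7BB -> emit 08 F7 BB, reset; bytes_emitted=6
After char 8 ('Z'=25): chars_in_quartet=1 acc=0x19 bytes_emitted=6
After char 9 ('O'=14): chars_in_quartet=2 acc=0x64E bytes_emitted=6
After char 10 ('E'=4): chars_in_quartet=3 acc=0x19384 bytes_emitted=6
Padding '=': partial quartet acc=0x19384 -> emit 64 E1; bytes_emitted=8

Answer: 03 1C 69 08 F7 BB 64 E1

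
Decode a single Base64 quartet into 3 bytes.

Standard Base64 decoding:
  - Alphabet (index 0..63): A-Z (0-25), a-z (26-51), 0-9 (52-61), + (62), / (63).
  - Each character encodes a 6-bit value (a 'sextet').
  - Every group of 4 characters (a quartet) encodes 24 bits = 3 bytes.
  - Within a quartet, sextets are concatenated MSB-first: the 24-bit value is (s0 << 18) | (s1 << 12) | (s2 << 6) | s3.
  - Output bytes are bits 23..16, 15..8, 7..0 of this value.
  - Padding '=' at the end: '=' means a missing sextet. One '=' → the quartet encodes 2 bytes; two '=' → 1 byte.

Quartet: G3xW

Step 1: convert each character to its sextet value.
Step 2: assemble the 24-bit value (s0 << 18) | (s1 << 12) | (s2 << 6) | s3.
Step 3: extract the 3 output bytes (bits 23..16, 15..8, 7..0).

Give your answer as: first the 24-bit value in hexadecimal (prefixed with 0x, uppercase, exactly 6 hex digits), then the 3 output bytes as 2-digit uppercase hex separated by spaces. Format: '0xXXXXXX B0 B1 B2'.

Sextets: G=6, 3=55, x=49, W=22
24-bit: (6<<18) | (55<<12) | (49<<6) | 22
      = 0x180000 | 0x037000 | 0x000C40 | 0x000016
      = 0x1B7C56
Bytes: (v>>16)&0xFF=1B, (v>>8)&0xFF=7C, v&0xFF=56

Answer: 0x1B7C56 1B 7C 56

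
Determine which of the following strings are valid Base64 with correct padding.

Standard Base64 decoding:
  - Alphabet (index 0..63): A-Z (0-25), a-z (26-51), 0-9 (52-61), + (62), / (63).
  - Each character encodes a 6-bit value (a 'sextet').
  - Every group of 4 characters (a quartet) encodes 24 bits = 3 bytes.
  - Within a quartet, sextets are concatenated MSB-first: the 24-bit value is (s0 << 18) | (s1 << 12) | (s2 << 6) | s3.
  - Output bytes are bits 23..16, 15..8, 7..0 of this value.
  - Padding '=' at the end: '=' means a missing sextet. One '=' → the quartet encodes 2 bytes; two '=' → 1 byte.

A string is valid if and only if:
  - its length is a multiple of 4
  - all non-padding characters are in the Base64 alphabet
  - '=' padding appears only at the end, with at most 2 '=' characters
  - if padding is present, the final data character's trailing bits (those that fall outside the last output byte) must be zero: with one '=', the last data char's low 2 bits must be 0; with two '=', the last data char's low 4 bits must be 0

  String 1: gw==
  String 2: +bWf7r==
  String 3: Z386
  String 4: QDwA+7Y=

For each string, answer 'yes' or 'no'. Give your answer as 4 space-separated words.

String 1: 'gw==' → valid
String 2: '+bWf7r==' → invalid (bad trailing bits)
String 3: 'Z386' → valid
String 4: 'QDwA+7Y=' → valid

Answer: yes no yes yes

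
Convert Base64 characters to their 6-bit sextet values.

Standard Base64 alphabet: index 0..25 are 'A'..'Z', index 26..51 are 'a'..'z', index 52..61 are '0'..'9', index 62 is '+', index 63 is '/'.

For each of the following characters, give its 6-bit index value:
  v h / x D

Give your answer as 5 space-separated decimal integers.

'v': a..z range, 26 + ord('v') − ord('a') = 47
'h': a..z range, 26 + ord('h') − ord('a') = 33
'/': index 63
'x': a..z range, 26 + ord('x') − ord('a') = 49
'D': A..Z range, ord('D') − ord('A') = 3

Answer: 47 33 63 49 3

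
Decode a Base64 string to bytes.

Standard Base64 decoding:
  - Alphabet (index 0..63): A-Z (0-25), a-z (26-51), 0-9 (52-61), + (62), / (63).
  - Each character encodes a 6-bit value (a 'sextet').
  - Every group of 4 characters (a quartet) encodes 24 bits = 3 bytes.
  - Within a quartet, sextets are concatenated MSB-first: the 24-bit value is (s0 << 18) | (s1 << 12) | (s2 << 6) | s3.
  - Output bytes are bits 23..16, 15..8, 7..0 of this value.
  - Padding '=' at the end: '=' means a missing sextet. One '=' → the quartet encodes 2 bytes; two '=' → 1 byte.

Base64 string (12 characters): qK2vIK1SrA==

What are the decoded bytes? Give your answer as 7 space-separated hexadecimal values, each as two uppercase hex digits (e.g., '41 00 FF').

Answer: A8 AD AF 20 AD 52 AC

Derivation:
After char 0 ('q'=42): chars_in_quartet=1 acc=0x2A bytes_emitted=0
After char 1 ('K'=10): chars_in_quartet=2 acc=0xA8A bytes_emitted=0
After char 2 ('2'=54): chars_in_quartet=3 acc=0x2A2B6 bytes_emitted=0
After char 3 ('v'=47): chars_in_quartet=4 acc=0xA8ADAF -> emit A8 AD AF, reset; bytes_emitted=3
After char 4 ('I'=8): chars_in_quartet=1 acc=0x8 bytes_emitted=3
After char 5 ('K'=10): chars_in_quartet=2 acc=0x20A bytes_emitted=3
After char 6 ('1'=53): chars_in_quartet=3 acc=0x82B5 bytes_emitted=3
After char 7 ('S'=18): chars_in_quartet=4 acc=0x20AD52 -> emit 20 AD 52, reset; bytes_emitted=6
After char 8 ('r'=43): chars_in_quartet=1 acc=0x2B bytes_emitted=6
After char 9 ('A'=0): chars_in_quartet=2 acc=0xAC0 bytes_emitted=6
Padding '==': partial quartet acc=0xAC0 -> emit AC; bytes_emitted=7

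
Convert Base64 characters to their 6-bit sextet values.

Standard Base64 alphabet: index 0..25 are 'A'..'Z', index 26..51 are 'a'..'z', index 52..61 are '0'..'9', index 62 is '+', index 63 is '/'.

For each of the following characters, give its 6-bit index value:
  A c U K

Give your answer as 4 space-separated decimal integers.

'A': A..Z range, ord('A') − ord('A') = 0
'c': a..z range, 26 + ord('c') − ord('a') = 28
'U': A..Z range, ord('U') − ord('A') = 20
'K': A..Z range, ord('K') − ord('A') = 10

Answer: 0 28 20 10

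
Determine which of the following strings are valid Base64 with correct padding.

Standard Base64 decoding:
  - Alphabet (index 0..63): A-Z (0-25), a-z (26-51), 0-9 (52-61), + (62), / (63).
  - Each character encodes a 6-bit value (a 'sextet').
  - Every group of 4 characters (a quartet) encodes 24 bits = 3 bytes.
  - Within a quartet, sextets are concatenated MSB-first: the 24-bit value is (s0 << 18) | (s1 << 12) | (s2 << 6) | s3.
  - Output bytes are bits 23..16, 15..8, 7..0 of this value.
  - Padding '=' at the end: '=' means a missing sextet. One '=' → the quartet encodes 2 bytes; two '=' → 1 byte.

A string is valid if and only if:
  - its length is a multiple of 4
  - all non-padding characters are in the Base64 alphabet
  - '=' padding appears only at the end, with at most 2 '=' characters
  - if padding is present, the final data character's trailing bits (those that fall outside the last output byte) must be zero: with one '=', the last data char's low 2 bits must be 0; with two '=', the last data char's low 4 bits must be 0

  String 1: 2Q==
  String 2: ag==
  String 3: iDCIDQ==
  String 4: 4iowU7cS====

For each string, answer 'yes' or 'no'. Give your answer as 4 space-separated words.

Answer: yes yes yes no

Derivation:
String 1: '2Q==' → valid
String 2: 'ag==' → valid
String 3: 'iDCIDQ==' → valid
String 4: '4iowU7cS====' → invalid (4 pad chars (max 2))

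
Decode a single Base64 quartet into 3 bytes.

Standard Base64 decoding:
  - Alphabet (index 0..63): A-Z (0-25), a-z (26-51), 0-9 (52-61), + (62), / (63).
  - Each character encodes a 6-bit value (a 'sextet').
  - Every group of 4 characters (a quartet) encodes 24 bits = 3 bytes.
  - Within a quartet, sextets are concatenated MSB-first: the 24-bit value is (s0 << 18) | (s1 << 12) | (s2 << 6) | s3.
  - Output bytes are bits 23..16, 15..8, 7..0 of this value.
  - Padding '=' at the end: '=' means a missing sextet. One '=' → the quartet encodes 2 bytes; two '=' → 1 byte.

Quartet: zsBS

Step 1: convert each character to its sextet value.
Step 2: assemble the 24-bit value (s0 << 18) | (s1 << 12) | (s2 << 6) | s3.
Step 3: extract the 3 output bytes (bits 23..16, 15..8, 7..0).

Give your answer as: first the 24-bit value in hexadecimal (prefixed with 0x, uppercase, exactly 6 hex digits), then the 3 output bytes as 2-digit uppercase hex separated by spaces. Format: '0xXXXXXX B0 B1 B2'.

Sextets: z=51, s=44, B=1, S=18
24-bit: (51<<18) | (44<<12) | (1<<6) | 18
      = 0xCC0000 | 0x02C000 | 0x000040 | 0x000012
      = 0xCEC052
Bytes: (v>>16)&0xFF=CE, (v>>8)&0xFF=C0, v&0xFF=52

Answer: 0xCEC052 CE C0 52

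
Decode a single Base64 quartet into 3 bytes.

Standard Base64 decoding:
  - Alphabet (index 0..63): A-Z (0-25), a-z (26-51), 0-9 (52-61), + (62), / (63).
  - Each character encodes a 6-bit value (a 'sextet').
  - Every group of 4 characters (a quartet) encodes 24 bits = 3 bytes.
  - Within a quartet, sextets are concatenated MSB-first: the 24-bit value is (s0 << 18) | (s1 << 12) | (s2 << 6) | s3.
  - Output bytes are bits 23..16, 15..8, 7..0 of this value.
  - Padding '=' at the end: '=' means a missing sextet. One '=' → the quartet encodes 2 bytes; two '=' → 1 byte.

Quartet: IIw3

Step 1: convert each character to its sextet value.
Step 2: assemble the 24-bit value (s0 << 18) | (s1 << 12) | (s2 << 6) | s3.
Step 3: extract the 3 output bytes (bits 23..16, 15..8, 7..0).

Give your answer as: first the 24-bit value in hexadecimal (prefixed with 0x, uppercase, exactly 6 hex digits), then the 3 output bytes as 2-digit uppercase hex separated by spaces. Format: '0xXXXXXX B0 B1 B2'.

Answer: 0x208C37 20 8C 37

Derivation:
Sextets: I=8, I=8, w=48, 3=55
24-bit: (8<<18) | (8<<12) | (48<<6) | 55
      = 0x200000 | 0x008000 | 0x000C00 | 0x000037
      = 0x208C37
Bytes: (v>>16)&0xFF=20, (v>>8)&0xFF=8C, v&0xFF=37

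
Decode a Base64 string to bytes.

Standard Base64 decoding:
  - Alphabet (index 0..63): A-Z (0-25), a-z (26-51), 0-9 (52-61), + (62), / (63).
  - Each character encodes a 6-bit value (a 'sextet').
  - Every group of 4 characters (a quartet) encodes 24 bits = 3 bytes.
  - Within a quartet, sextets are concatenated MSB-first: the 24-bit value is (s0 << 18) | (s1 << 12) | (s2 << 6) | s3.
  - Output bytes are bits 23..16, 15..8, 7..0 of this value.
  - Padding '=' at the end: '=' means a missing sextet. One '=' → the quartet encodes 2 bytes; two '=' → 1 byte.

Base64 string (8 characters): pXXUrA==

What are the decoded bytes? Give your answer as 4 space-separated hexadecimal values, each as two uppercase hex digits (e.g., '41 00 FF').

Answer: A5 75 D4 AC

Derivation:
After char 0 ('p'=41): chars_in_quartet=1 acc=0x29 bytes_emitted=0
After char 1 ('X'=23): chars_in_quartet=2 acc=0xA57 bytes_emitted=0
After char 2 ('X'=23): chars_in_quartet=3 acc=0x295D7 bytes_emitted=0
After char 3 ('U'=20): chars_in_quartet=4 acc=0xA575D4 -> emit A5 75 D4, reset; bytes_emitted=3
After char 4 ('r'=43): chars_in_quartet=1 acc=0x2B bytes_emitted=3
After char 5 ('A'=0): chars_in_quartet=2 acc=0xAC0 bytes_emitted=3
Padding '==': partial quartet acc=0xAC0 -> emit AC; bytes_emitted=4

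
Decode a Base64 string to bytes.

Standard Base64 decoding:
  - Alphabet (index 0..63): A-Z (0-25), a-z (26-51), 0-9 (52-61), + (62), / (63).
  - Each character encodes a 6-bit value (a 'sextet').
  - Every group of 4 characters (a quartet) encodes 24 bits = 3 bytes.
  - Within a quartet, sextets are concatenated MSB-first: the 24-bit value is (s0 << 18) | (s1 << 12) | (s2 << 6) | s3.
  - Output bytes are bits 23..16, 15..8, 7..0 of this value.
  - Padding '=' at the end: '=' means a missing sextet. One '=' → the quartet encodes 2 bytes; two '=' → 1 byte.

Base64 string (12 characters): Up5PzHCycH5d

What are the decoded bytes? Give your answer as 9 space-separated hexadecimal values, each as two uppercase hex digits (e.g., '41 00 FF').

After char 0 ('U'=20): chars_in_quartet=1 acc=0x14 bytes_emitted=0
After char 1 ('p'=41): chars_in_quartet=2 acc=0x529 bytes_emitted=0
After char 2 ('5'=57): chars_in_quartet=3 acc=0x14A79 bytes_emitted=0
After char 3 ('P'=15): chars_in_quartet=4 acc=0x529E4F -> emit 52 9E 4F, reset; bytes_emitted=3
After char 4 ('z'=51): chars_in_quartet=1 acc=0x33 bytes_emitted=3
After char 5 ('H'=7): chars_in_quartet=2 acc=0xCC7 bytes_emitted=3
After char 6 ('C'=2): chars_in_quartet=3 acc=0x331C2 bytes_emitted=3
After char 7 ('y'=50): chars_in_quartet=4 acc=0xCC70B2 -> emit CC 70 B2, reset; bytes_emitted=6
After char 8 ('c'=28): chars_in_quartet=1 acc=0x1C bytes_emitted=6
After char 9 ('H'=7): chars_in_quartet=2 acc=0x707 bytes_emitted=6
After char 10 ('5'=57): chars_in_quartet=3 acc=0x1C1F9 bytes_emitted=6
After char 11 ('d'=29): chars_in_quartet=4 acc=0x707E5D -> emit 70 7E 5D, reset; bytes_emitted=9

Answer: 52 9E 4F CC 70 B2 70 7E 5D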